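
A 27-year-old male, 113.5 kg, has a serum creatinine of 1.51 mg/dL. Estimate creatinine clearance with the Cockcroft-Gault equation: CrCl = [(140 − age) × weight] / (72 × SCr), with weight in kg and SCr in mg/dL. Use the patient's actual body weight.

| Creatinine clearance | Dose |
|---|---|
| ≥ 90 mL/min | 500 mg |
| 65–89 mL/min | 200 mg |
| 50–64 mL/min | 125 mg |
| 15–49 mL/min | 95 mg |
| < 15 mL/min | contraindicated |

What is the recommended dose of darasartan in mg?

500 mg

CrCl = (140 − 27) × 113.5 / (72 × 1.51) = 12825.5 / 108.72 ≈ 118.0 mL/min
CrCl ≈ 118 mL/min → bracket ≥ 90 mL/min.
Dose for this bracket: 500 mg.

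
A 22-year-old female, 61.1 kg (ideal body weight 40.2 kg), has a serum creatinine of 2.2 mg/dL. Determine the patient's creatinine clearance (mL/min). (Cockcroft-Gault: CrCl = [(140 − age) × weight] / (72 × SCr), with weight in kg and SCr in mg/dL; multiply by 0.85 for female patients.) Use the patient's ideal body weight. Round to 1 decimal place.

CrCl = (140 − 22) × 40.2 / (72 × 2.2) × 0.85 = 4743.6 / 158.40 × 0.85 ≈ 25.5 mL/min

25.5 mL/min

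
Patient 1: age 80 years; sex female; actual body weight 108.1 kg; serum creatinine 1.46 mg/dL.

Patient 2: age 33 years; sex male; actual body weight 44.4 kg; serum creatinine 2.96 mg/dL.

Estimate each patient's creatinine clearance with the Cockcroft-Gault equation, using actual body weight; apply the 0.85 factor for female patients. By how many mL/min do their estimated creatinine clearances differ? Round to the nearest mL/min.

Patient 1: CrCl = (140 − 80) × 108.1 / (72 × 1.46) × 0.85 = 6486.0 / 105.12 × 0.85 ≈ 52.4 mL/min
Patient 2: CrCl = (140 − 33) × 44.4 / (72 × 2.96) = 4750.8 / 213.12 ≈ 22.3 mL/min
|52.4 − 22.3| = 30.1 mL/min

30 mL/min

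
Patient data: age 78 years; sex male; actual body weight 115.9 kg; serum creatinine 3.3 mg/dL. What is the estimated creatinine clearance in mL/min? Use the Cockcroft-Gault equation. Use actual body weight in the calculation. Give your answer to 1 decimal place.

CrCl = (140 − 78) × 115.9 / (72 × 3.3) = 7185.8 / 237.60 ≈ 30.2 mL/min

30.2 mL/min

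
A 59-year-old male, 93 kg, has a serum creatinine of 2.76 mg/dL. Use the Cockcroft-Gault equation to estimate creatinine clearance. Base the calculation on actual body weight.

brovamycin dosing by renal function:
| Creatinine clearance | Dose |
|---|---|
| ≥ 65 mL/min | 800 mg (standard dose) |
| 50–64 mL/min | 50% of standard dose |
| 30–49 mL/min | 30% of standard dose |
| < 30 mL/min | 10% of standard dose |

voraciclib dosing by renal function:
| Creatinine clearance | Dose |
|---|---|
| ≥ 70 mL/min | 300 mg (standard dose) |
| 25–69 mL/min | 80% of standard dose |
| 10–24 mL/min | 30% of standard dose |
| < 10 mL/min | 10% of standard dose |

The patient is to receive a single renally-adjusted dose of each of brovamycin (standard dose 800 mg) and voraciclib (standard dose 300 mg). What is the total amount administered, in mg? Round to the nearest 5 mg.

480 mg

CrCl = (140 − 59) × 93 / (72 × 2.76) = 7533.0 / 198.72 ≈ 37.9 mL/min
CrCl ≈ 38 mL/min.
brovamycin: 30–49 mL/min → 30% of 800 mg = 240 mg.
voraciclib: 25–69 mL/min → 80% of 300 mg = 240 mg.
Total = 240 + 240 = 480 mg.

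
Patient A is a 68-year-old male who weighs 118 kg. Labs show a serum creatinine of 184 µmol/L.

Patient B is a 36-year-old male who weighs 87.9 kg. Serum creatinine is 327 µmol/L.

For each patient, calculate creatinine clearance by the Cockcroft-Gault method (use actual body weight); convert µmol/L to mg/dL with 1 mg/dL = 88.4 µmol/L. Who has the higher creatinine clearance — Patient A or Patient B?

Patient A

Patient A: SCr = 184 / 88.4 = 2.081 mg/dL
Patient A: CrCl = (140 − 68) × 118 / (72 × 2.081) = 8496.0 / 149.83 ≈ 56.7 mL/min
Patient B: SCr = 327 / 88.4 = 3.699 mg/dL
Patient B: CrCl = (140 − 36) × 87.9 / (72 × 3.699) = 9141.6 / 266.33 ≈ 34.3 mL/min
56.7 vs 34.3 mL/min → Patient A is higher.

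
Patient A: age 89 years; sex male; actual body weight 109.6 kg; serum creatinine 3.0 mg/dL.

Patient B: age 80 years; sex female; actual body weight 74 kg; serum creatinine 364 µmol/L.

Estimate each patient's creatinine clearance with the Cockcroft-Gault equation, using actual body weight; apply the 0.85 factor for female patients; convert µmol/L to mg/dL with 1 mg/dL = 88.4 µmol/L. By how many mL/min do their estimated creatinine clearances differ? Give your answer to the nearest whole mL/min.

13 mL/min

Patient A: CrCl = (140 − 89) × 109.6 / (72 × 3) = 5589.6 / 216.00 ≈ 25.9 mL/min
Patient B: SCr = 364 / 88.4 = 4.118 mg/dL
Patient B: CrCl = (140 − 80) × 74 / (72 × 4.118) × 0.85 = 4440.0 / 296.50 × 0.85 ≈ 12.7 mL/min
|25.9 − 12.7| = 13.2 mL/min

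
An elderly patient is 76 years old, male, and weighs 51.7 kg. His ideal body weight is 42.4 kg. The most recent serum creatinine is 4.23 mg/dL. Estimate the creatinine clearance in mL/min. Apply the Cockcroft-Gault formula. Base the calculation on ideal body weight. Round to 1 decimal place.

8.9 mL/min

CrCl = (140 − 76) × 42.4 / (72 × 4.23) = 2713.6 / 304.56 ≈ 8.9 mL/min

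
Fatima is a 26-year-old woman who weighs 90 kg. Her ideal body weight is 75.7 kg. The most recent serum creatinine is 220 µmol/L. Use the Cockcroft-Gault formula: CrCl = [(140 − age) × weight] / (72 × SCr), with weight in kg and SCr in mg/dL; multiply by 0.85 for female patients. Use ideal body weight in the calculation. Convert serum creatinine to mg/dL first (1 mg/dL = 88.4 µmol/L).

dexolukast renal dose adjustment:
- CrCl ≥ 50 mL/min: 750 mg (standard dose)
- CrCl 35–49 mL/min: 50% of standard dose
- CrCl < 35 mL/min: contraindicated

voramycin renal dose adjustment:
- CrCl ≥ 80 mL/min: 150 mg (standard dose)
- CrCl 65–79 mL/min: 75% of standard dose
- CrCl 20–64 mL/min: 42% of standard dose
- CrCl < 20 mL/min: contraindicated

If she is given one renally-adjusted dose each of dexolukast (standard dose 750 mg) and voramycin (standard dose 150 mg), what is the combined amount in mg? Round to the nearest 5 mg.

SCr = 220 / 88.4 = 2.489 mg/dL
CrCl = (140 − 26) × 75.7 / (72 × 2.489) × 0.85 = 8629.8 / 179.21 × 0.85 ≈ 40.9 mL/min
CrCl ≈ 41 mL/min.
dexolukast: 35–49 mL/min → 50% of 750 mg = 375 mg.
voramycin: 20–64 mL/min → 42% of 150 mg = 63 mg.
Total = 375 + 63 = 438 mg.

440 mg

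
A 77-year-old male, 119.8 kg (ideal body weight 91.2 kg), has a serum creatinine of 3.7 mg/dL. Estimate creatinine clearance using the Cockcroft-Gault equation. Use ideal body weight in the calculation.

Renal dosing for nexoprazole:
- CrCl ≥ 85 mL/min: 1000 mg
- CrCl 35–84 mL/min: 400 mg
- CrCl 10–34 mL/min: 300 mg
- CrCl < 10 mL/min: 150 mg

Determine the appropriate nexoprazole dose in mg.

CrCl = (140 − 77) × 91.2 / (72 × 3.7) = 5745.6 / 266.40 ≈ 21.6 mL/min
CrCl ≈ 22 mL/min → bracket 10–34 mL/min.
Dose for this bracket: 300 mg.

300 mg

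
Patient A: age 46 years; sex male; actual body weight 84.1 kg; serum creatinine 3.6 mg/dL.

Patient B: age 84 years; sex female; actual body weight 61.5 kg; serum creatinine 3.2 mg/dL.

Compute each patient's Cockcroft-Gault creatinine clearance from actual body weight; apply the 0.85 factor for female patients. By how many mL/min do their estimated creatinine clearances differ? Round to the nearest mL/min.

18 mL/min

Patient A: CrCl = (140 − 46) × 84.1 / (72 × 3.6) = 7905.4 / 259.20 ≈ 30.5 mL/min
Patient B: CrCl = (140 − 84) × 61.5 / (72 × 3.2) × 0.85 = 3444.0 / 230.40 × 0.85 ≈ 12.7 mL/min
|30.5 − 12.7| = 17.8 mL/min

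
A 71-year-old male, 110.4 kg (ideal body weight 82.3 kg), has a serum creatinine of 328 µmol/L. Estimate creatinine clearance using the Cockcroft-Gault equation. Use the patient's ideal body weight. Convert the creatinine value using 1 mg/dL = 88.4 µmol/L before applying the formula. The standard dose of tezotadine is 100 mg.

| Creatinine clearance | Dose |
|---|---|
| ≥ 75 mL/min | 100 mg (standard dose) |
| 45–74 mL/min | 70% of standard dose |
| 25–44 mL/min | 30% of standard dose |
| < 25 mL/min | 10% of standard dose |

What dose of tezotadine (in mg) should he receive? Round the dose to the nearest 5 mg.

10 mg

SCr = 328 / 88.4 = 3.71 mg/dL
CrCl = (140 − 71) × 82.3 / (72 × 3.71) = 5678.7 / 267.12 ≈ 21.3 mL/min
CrCl ≈ 21 mL/min → bracket < 25 mL/min.
10% of 100 mg = 10 mg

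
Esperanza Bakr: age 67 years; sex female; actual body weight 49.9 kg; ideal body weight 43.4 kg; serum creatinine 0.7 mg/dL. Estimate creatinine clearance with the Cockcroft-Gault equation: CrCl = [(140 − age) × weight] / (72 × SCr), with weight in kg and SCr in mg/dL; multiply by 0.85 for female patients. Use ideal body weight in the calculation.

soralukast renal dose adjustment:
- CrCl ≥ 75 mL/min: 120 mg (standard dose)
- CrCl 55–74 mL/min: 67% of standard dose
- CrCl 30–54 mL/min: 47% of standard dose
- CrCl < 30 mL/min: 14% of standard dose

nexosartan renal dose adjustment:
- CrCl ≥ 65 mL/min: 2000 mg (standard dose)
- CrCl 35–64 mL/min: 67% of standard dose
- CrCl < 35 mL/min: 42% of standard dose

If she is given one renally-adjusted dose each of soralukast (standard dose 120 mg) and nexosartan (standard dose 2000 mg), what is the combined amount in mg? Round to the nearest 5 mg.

1395 mg

CrCl = (140 − 67) × 43.4 / (72 × 0.7) × 0.85 = 3168.2 / 50.40 × 0.85 ≈ 53.4 mL/min
CrCl ≈ 53 mL/min.
soralukast: 30–54 mL/min → 47% of 120 mg = 56.4 mg.
nexosartan: 35–64 mL/min → 67% of 2000 mg = 1340 mg.
Total = 56.4 + 1340 = 1396.4 mg.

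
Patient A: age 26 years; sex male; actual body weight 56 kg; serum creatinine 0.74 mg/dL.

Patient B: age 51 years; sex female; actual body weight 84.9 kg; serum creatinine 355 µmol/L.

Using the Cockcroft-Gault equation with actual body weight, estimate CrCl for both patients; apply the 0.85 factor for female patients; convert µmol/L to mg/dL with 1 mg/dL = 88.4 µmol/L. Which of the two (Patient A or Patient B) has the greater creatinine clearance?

Patient A: CrCl = (140 − 26) × 56 / (72 × 0.74) = 6384.0 / 53.28 ≈ 119.8 mL/min
Patient B: SCr = 355 / 88.4 = 4.016 mg/dL
Patient B: CrCl = (140 − 51) × 84.9 / (72 × 4.016) × 0.85 = 7556.1 / 289.15 × 0.85 ≈ 22.2 mL/min
119.8 vs 22.2 mL/min → Patient A is higher.

Patient A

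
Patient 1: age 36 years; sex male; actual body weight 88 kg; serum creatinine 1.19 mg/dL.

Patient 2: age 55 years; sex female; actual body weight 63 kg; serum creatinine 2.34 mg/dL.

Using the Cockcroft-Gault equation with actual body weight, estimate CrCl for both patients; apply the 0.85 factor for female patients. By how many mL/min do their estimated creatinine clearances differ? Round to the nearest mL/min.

80 mL/min

Patient 1: CrCl = (140 − 36) × 88 / (72 × 1.19) = 9152.0 / 85.68 ≈ 106.8 mL/min
Patient 2: CrCl = (140 − 55) × 63 / (72 × 2.34) × 0.85 = 5355.0 / 168.48 × 0.85 ≈ 27.0 mL/min
|106.8 − 27.0| = 79.8 mL/min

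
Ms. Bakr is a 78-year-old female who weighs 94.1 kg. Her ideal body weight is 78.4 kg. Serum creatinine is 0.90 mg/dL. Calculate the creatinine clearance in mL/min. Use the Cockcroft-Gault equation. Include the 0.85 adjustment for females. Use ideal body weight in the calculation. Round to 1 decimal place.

63.8 mL/min

CrCl = (140 − 78) × 78.4 / (72 × 0.9) × 0.85 = 4860.8 / 64.80 × 0.85 ≈ 63.8 mL/min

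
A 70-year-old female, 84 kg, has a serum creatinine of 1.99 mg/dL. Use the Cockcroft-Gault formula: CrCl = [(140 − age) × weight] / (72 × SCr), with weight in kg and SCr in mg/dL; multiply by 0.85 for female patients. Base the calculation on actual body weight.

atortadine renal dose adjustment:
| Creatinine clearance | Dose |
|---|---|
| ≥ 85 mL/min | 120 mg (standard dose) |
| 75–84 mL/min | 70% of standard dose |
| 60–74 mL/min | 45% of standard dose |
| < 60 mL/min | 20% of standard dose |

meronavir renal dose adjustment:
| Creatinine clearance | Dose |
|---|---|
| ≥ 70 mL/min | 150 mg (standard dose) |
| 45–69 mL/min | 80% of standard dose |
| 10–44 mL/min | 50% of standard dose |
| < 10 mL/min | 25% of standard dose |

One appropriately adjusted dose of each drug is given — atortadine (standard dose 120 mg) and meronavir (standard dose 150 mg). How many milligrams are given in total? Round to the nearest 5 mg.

CrCl = (140 − 70) × 84 / (72 × 1.99) × 0.85 = 5880.0 / 143.28 × 0.85 ≈ 34.9 mL/min
CrCl ≈ 35 mL/min.
atortadine: < 60 mL/min → 20% of 120 mg = 24 mg.
meronavir: 10–44 mL/min → 50% of 150 mg = 75 mg.
Total = 24 + 75 = 99 mg.

100 mg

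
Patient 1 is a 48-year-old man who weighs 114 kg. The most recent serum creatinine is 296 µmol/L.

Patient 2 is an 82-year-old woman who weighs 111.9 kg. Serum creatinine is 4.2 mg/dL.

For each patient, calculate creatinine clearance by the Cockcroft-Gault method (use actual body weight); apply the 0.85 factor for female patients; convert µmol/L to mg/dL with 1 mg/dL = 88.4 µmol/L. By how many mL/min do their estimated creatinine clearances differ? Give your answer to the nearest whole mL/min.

25 mL/min

Patient 1: SCr = 296 / 88.4 = 3.348 mg/dL
Patient 1: CrCl = (140 − 48) × 114 / (72 × 3.348) = 10488.0 / 241.06 ≈ 43.5 mL/min
Patient 2: CrCl = (140 − 82) × 111.9 / (72 × 4.2) × 0.85 = 6490.2 / 302.40 × 0.85 ≈ 18.2 mL/min
|43.5 − 18.2| = 25.3 mL/min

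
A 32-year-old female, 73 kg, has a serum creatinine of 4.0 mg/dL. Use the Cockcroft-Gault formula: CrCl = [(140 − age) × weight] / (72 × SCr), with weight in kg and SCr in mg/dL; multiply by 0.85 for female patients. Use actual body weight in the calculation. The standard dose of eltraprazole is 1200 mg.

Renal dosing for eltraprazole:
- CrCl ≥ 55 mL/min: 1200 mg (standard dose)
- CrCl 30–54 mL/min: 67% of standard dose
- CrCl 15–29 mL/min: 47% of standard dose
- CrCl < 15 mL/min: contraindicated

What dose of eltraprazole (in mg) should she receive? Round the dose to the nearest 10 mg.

560 mg

CrCl = (140 − 32) × 73 / (72 × 4) × 0.85 = 7884.0 / 288.00 × 0.85 ≈ 23.3 mL/min
CrCl ≈ 23 mL/min → bracket 15–29 mL/min.
47% of 1200 mg = 564 mg → 560 mg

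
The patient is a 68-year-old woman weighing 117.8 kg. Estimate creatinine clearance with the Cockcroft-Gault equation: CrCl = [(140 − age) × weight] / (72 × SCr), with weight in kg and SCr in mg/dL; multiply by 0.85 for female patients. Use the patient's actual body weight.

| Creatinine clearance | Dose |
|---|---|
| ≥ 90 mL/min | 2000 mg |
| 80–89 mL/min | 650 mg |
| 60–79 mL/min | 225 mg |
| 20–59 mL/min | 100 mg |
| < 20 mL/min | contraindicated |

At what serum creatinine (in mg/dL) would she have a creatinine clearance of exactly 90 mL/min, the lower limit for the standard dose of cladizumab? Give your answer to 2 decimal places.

Standard dose requires CrCl ≥ 90 mL/min.
Set (140 − 68) × 117.8 × 0.85 / (72 × SCr) = 90
SCr = (140 − 68) × 117.8 × 0.85 / (72 × 90) = 1.113 mg/dL

1.11 mg/dL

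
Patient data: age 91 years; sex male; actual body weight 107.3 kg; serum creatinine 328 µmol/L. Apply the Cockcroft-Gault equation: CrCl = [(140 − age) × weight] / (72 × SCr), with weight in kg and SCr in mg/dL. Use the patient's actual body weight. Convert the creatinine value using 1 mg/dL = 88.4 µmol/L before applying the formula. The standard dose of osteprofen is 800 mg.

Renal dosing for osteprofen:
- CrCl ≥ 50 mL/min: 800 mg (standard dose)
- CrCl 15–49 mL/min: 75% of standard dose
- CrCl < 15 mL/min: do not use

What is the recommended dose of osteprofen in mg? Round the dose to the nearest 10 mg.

SCr = 328 / 88.4 = 3.71 mg/dL
CrCl = (140 − 91) × 107.3 / (72 × 3.71) = 5257.7 / 267.12 ≈ 19.7 mL/min
CrCl ≈ 20 mL/min → bracket 15–49 mL/min.
75% of 800 mg = 600 mg

600 mg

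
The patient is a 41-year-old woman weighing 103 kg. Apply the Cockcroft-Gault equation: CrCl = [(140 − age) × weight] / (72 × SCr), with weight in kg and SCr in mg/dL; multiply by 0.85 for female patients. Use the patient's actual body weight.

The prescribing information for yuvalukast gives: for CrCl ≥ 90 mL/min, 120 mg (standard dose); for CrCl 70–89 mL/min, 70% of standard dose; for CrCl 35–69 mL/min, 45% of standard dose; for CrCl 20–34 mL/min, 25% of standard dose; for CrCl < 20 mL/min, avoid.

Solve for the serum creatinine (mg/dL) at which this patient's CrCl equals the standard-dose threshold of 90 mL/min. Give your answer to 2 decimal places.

Standard dose requires CrCl ≥ 90 mL/min.
Set (140 − 41) × 103 × 0.85 / (72 × SCr) = 90
SCr = (140 − 41) × 103 × 0.85 / (72 × 90) = 1.338 mg/dL

1.34 mg/dL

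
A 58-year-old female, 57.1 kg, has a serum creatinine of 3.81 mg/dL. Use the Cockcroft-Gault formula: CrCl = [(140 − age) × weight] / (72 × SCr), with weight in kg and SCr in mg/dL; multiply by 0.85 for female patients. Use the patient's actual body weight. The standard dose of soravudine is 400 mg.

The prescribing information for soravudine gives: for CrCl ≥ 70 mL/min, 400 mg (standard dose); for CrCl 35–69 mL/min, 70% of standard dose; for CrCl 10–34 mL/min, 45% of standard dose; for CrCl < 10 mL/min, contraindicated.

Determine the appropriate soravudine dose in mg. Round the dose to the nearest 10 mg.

CrCl = (140 − 58) × 57.1 / (72 × 3.81) × 0.85 = 4682.2 / 274.32 × 0.85 ≈ 14.5 mL/min
CrCl ≈ 15 mL/min → bracket 10–34 mL/min.
45% of 400 mg = 180 mg

180 mg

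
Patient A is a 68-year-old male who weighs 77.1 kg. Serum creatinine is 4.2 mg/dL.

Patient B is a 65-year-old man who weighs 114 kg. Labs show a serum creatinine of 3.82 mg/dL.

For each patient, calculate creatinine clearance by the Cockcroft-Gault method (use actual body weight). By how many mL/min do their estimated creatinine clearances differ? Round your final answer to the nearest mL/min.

Patient A: CrCl = (140 − 68) × 77.1 / (72 × 4.2) = 5551.2 / 302.40 ≈ 18.4 mL/min
Patient B: CrCl = (140 − 65) × 114 / (72 × 3.82) = 8550.0 / 275.04 ≈ 31.1 mL/min
|18.4 − 31.1| = 12.7 mL/min

13 mL/min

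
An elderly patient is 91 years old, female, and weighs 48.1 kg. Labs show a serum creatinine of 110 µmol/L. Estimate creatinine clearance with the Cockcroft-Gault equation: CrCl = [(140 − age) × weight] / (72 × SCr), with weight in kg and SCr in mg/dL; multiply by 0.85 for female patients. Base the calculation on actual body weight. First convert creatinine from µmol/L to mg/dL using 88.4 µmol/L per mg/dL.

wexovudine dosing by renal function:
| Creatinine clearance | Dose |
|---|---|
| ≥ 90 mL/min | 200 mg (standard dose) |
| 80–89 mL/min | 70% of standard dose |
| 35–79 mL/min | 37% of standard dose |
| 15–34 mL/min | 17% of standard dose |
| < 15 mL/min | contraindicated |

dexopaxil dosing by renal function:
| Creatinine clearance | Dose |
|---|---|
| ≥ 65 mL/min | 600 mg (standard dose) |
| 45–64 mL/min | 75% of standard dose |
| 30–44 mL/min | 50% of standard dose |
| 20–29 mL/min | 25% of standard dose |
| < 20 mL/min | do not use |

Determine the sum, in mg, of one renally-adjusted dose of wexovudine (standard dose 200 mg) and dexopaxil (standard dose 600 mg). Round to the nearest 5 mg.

SCr = 110 / 88.4 = 1.244 mg/dL
CrCl = (140 − 91) × 48.1 / (72 × 1.244) × 0.85 = 2356.9 / 89.57 × 0.85 ≈ 22.4 mL/min
CrCl ≈ 22 mL/min.
wexovudine: 15–34 mL/min → 17% of 200 mg = 34 mg.
dexopaxil: 20–29 mL/min → 25% of 600 mg = 150 mg.
Total = 34 + 150 = 184 mg.

185 mg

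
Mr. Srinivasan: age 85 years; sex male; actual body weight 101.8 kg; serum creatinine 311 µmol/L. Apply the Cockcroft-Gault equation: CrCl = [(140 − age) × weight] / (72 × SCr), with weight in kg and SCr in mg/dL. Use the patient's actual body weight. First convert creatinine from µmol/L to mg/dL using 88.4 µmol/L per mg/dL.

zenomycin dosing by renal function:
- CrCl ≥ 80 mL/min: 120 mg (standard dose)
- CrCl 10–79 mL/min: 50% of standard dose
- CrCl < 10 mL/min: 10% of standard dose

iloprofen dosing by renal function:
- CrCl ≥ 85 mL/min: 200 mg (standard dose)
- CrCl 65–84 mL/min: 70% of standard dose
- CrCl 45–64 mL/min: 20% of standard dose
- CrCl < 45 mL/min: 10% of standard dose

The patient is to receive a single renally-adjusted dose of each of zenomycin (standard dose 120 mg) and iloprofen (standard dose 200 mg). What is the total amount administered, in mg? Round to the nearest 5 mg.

80 mg

SCr = 311 / 88.4 = 3.518 mg/dL
CrCl = (140 − 85) × 101.8 / (72 × 3.518) = 5599.0 / 253.30 ≈ 22.1 mL/min
CrCl ≈ 22 mL/min.
zenomycin: 10–79 mL/min → 50% of 120 mg = 60 mg.
iloprofen: < 45 mL/min → 10% of 200 mg = 20 mg.
Total = 60 + 20 = 80 mg.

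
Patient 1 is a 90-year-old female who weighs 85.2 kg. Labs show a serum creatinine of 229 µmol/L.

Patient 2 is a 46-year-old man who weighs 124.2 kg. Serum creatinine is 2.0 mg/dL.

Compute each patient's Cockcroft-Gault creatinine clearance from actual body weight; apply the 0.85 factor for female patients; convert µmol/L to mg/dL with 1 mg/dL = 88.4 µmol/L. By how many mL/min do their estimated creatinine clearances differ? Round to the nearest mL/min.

Patient 1: SCr = 229 / 88.4 = 2.59 mg/dL
Patient 1: CrCl = (140 − 90) × 85.2 / (72 × 2.59) × 0.85 = 4260.0 / 186.48 × 0.85 ≈ 19.4 mL/min
Patient 2: CrCl = (140 − 46) × 124.2 / (72 × 2) = 11674.8 / 144.00 ≈ 81.1 mL/min
|19.4 − 81.1| = 61.7 mL/min

62 mL/min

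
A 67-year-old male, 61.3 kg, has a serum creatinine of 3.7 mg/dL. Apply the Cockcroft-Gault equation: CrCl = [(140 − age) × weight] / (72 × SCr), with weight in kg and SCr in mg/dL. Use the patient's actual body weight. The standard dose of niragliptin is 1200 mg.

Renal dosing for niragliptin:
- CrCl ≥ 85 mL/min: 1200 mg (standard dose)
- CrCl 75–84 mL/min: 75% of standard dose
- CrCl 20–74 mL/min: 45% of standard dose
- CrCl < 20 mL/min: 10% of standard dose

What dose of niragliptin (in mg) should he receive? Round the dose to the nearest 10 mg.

CrCl = (140 − 67) × 61.3 / (72 × 3.7) = 4474.9 / 266.40 ≈ 16.8 mL/min
CrCl ≈ 17 mL/min → bracket < 20 mL/min.
10% of 1200 mg = 120 mg

120 mg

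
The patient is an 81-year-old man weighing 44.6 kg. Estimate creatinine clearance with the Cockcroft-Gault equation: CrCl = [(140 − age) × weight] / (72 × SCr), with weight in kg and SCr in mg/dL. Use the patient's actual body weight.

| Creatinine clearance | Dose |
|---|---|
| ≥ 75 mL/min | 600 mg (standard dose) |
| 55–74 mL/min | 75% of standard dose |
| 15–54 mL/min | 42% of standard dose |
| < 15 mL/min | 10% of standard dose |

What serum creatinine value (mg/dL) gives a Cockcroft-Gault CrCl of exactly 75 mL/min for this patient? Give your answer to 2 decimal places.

Standard dose requires CrCl ≥ 75 mL/min.
Set (140 − 81) × 44.6 / (72 × SCr) = 75
SCr = (140 − 81) × 44.6 / (72 × 75) = 0.487 mg/dL

0.49 mg/dL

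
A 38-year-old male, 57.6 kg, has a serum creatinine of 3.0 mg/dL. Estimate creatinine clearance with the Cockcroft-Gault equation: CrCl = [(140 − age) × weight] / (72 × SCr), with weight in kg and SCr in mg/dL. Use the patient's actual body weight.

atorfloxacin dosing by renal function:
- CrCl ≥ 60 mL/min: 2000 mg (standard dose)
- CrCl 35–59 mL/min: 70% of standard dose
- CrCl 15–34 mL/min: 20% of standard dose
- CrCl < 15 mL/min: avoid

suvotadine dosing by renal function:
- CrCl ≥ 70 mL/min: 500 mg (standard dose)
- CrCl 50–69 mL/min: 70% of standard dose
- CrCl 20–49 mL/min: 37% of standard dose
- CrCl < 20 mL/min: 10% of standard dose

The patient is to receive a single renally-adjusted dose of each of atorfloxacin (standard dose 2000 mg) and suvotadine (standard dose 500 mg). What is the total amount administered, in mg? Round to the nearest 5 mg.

CrCl = (140 − 38) × 57.6 / (72 × 3) = 5875.2 / 216.00 ≈ 27.2 mL/min
CrCl ≈ 27 mL/min.
atorfloxacin: 15–34 mL/min → 20% of 2000 mg = 400 mg.
suvotadine: 20–49 mL/min → 37% of 500 mg = 185 mg.
Total = 400 + 185 = 585 mg.

585 mg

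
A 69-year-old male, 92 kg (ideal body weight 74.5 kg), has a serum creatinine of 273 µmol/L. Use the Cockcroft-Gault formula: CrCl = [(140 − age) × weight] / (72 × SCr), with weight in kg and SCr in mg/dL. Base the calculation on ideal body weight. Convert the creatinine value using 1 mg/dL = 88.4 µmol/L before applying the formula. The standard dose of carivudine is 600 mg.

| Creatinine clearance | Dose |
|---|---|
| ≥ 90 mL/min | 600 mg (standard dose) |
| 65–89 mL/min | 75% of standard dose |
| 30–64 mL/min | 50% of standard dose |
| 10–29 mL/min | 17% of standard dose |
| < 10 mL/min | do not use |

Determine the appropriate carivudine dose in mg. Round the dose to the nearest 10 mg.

SCr = 273 / 88.4 = 3.088 mg/dL
CrCl = (140 − 69) × 74.5 / (72 × 3.088) = 5289.5 / 222.34 ≈ 23.8 mL/min
CrCl ≈ 24 mL/min → bracket 10–29 mL/min.
17% of 600 mg = 102 mg → 100 mg

100 mg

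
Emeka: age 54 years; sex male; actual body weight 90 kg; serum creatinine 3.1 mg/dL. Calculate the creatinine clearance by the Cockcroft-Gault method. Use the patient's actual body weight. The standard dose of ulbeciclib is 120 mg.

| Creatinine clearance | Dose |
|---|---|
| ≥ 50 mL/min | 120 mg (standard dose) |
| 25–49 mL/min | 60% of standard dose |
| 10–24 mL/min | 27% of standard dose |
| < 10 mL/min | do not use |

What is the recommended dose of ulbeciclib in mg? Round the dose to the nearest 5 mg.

70 mg

CrCl = (140 − 54) × 90 / (72 × 3.1) = 7740.0 / 223.20 ≈ 34.7 mL/min
CrCl ≈ 35 mL/min → bracket 25–49 mL/min.
60% of 120 mg = 72 mg → 70 mg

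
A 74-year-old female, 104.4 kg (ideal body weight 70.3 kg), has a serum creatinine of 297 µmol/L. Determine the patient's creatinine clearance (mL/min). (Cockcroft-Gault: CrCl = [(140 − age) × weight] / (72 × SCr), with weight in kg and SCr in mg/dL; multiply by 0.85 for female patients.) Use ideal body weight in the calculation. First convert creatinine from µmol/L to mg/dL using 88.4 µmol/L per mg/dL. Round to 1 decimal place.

SCr = 297 / 88.4 = 3.36 mg/dL
CrCl = (140 − 74) × 70.3 / (72 × 3.36) × 0.85 = 4639.8 / 241.92 × 0.85 ≈ 16.3 mL/min

16.3 mL/min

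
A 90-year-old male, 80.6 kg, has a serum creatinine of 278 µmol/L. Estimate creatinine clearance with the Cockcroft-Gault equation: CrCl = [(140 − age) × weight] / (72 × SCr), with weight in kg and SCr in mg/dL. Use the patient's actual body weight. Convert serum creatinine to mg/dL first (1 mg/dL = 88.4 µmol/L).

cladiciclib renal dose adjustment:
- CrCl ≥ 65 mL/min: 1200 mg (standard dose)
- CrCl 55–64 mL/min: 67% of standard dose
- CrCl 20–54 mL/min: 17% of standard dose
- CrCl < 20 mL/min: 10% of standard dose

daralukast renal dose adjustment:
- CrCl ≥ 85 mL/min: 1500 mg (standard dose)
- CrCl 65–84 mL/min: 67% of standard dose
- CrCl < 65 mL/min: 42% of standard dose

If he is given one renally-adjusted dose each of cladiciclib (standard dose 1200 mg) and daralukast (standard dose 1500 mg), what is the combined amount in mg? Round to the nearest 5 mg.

SCr = 278 / 88.4 = 3.145 mg/dL
CrCl = (140 − 90) × 80.6 / (72 × 3.145) = 4030.0 / 226.44 ≈ 17.8 mL/min
CrCl ≈ 18 mL/min.
cladiciclib: < 20 mL/min → 10% of 1200 mg = 120 mg.
daralukast: < 65 mL/min → 42% of 1500 mg = 630 mg.
Total = 120 + 630 = 750 mg.

750 mg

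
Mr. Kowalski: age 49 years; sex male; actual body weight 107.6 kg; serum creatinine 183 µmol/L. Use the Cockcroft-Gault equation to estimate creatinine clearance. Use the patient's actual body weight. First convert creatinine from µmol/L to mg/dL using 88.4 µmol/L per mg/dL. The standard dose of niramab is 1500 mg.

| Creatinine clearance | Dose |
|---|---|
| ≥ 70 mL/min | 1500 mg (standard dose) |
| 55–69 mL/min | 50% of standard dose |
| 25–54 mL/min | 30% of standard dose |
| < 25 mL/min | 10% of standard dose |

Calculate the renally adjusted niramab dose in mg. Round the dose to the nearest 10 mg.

SCr = 183 / 88.4 = 2.07 mg/dL
CrCl = (140 − 49) × 107.6 / (72 × 2.07) = 9791.6 / 149.04 ≈ 65.7 mL/min
CrCl ≈ 66 mL/min → bracket 55–69 mL/min.
50% of 1500 mg = 750 mg

750 mg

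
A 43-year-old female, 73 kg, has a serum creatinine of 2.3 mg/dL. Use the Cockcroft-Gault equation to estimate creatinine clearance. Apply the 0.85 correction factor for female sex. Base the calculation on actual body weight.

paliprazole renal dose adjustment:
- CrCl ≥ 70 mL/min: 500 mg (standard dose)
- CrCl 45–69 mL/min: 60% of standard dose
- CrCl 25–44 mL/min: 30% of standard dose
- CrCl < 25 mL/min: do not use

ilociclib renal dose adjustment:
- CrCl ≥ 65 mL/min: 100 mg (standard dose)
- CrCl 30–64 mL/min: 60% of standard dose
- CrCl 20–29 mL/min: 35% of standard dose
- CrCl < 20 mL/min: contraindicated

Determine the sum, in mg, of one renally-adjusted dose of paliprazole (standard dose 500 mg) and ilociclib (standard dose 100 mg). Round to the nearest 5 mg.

CrCl = (140 − 43) × 73 / (72 × 2.3) × 0.85 = 7081.0 / 165.60 × 0.85 ≈ 36.3 mL/min
CrCl ≈ 36 mL/min.
paliprazole: 25–44 mL/min → 30% of 500 mg = 150 mg.
ilociclib: 30–64 mL/min → 60% of 100 mg = 60 mg.
Total = 150 + 60 = 210 mg.

210 mg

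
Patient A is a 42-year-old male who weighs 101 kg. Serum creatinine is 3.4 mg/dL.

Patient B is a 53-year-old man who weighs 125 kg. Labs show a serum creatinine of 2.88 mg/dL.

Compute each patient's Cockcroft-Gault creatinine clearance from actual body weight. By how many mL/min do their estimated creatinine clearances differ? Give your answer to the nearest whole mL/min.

12 mL/min

Patient A: CrCl = (140 − 42) × 101 / (72 × 3.4) = 9898.0 / 244.80 ≈ 40.4 mL/min
Patient B: CrCl = (140 − 53) × 125 / (72 × 2.88) = 10875.0 / 207.36 ≈ 52.4 mL/min
|40.4 − 52.4| = 12.0 mL/min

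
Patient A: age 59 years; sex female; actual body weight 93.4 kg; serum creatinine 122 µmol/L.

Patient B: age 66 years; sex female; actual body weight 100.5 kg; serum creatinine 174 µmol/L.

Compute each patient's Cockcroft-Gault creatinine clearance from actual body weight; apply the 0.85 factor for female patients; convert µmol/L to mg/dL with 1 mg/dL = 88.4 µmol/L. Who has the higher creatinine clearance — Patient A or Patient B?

Patient A: SCr = 122 / 88.4 = 1.38 mg/dL
Patient A: CrCl = (140 − 59) × 93.4 / (72 × 1.38) × 0.85 = 7565.4 / 99.36 × 0.85 ≈ 64.7 mL/min
Patient B: SCr = 174 / 88.4 = 1.968 mg/dL
Patient B: CrCl = (140 − 66) × 100.5 / (72 × 1.968) × 0.85 = 7437.0 / 141.70 × 0.85 ≈ 44.6 mL/min
64.7 vs 44.6 mL/min → Patient A is higher.

Patient A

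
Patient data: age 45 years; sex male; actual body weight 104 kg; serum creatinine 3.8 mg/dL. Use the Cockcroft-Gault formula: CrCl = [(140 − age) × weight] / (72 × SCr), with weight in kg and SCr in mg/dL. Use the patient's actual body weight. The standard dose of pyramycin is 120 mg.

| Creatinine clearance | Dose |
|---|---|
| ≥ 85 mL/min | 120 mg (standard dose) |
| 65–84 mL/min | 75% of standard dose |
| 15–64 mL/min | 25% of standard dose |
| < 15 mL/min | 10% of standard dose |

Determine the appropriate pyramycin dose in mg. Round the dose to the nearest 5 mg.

CrCl = (140 − 45) × 104 / (72 × 3.8) = 9880.0 / 273.60 ≈ 36.1 mL/min
CrCl ≈ 36 mL/min → bracket 15–64 mL/min.
25% of 120 mg = 30 mg

30 mg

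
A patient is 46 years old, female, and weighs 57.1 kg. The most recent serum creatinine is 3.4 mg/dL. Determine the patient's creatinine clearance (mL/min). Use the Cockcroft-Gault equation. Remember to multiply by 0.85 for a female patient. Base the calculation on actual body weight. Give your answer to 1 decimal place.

CrCl = (140 − 46) × 57.1 / (72 × 3.4) × 0.85 = 5367.4 / 244.80 × 0.85 ≈ 18.6 mL/min

18.6 mL/min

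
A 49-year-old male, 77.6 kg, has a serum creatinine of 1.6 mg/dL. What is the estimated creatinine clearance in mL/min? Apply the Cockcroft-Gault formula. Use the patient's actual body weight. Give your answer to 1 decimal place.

CrCl = (140 − 49) × 77.6 / (72 × 1.6) = 7061.6 / 115.20 ≈ 61.3 mL/min

61.3 mL/min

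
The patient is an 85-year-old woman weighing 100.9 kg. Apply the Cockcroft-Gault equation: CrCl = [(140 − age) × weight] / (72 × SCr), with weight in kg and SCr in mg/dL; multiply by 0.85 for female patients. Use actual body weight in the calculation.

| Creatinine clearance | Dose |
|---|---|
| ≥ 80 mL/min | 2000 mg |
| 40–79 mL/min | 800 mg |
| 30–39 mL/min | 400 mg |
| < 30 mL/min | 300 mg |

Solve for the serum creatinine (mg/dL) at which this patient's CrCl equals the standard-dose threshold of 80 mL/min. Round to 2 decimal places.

0.82 mg/dL

Standard dose requires CrCl ≥ 80 mL/min.
Set (140 − 85) × 100.9 × 0.85 / (72 × SCr) = 80
SCr = (140 − 85) × 100.9 × 0.85 / (72 × 80) = 0.819 mg/dL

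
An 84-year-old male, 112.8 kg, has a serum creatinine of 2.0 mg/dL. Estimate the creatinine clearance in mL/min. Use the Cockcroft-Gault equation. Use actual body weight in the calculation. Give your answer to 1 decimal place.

CrCl = (140 − 84) × 112.8 / (72 × 2) = 6316.8 / 144.00 ≈ 43.9 mL/min

43.9 mL/min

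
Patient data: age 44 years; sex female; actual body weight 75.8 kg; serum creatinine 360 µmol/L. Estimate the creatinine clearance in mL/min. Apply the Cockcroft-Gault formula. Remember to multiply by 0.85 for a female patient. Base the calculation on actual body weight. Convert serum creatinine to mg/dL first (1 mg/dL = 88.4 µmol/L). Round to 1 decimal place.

SCr = 360 / 88.4 = 4.072 mg/dL
CrCl = (140 − 44) × 75.8 / (72 × 4.072) × 0.85 = 7276.8 / 293.18 × 0.85 ≈ 21.1 mL/min

21.1 mL/min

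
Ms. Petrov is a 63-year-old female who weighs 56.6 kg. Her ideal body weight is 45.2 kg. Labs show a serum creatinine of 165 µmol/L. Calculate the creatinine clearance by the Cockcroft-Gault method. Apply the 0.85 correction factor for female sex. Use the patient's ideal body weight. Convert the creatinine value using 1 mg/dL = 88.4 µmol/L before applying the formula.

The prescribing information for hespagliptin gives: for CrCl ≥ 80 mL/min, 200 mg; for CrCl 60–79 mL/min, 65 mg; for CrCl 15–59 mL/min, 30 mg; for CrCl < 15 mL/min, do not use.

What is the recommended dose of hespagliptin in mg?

SCr = 165 / 88.4 = 1.867 mg/dL
CrCl = (140 − 63) × 45.2 / (72 × 1.867) × 0.85 = 3480.4 / 134.42 × 0.85 ≈ 22.0 mL/min
CrCl ≈ 22 mL/min → bracket 15–59 mL/min.
Dose for this bracket: 30 mg.

30 mg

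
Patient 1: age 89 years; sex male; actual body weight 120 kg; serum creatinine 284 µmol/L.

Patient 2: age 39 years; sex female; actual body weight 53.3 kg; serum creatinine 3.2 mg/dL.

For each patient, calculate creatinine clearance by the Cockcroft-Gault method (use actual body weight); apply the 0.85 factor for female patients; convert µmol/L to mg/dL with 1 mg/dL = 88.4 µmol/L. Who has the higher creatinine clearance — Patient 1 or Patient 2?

Patient 1

Patient 1: SCr = 284 / 88.4 = 3.213 mg/dL
Patient 1: CrCl = (140 − 89) × 120 / (72 × 3.213) = 6120.0 / 231.34 ≈ 26.5 mL/min
Patient 2: CrCl = (140 − 39) × 53.3 / (72 × 3.2) × 0.85 = 5383.3 / 230.40 × 0.85 ≈ 19.9 mL/min
26.5 vs 19.9 mL/min → Patient 1 is higher.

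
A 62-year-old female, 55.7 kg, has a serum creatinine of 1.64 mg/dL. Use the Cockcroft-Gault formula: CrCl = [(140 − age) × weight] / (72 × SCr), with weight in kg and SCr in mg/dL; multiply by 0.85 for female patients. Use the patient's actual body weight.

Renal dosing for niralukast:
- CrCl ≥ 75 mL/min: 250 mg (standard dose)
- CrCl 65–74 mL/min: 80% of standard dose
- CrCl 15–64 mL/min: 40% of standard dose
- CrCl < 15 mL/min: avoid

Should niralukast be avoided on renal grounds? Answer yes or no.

no

CrCl = (140 − 62) × 55.7 / (72 × 1.64) × 0.85 = 4344.6 / 118.08 × 0.85 ≈ 31.3 mL/min
CrCl ≈ 31 mL/min, which is ≥ 15 mL/min.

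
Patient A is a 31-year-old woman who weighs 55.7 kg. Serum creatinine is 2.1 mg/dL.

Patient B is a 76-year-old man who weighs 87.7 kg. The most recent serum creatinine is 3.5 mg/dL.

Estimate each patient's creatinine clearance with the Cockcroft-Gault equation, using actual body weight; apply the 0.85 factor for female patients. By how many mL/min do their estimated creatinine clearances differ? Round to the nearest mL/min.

Patient A: CrCl = (140 − 31) × 55.7 / (72 × 2.1) × 0.85 = 6071.3 / 151.20 × 0.85 ≈ 34.1 mL/min
Patient B: CrCl = (140 − 76) × 87.7 / (72 × 3.5) = 5612.8 / 252.00 ≈ 22.3 mL/min
|34.1 − 22.3| = 11.8 mL/min

12 mL/min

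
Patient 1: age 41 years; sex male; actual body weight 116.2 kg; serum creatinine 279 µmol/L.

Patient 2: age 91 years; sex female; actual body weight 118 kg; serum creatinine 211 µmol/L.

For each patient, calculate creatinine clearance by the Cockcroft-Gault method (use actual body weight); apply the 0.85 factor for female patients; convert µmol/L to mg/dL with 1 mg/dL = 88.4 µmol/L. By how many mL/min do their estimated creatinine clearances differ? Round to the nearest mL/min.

Patient 1: SCr = 279 / 88.4 = 3.156 mg/dL
Patient 1: CrCl = (140 − 41) × 116.2 / (72 × 3.156) = 11503.8 / 227.23 ≈ 50.6 mL/min
Patient 2: SCr = 211 / 88.4 = 2.387 mg/dL
Patient 2: CrCl = (140 − 91) × 118 / (72 × 2.387) × 0.85 = 5782.0 / 171.86 × 0.85 ≈ 28.6 mL/min
|50.6 − 28.6| = 22.0 mL/min

22 mL/min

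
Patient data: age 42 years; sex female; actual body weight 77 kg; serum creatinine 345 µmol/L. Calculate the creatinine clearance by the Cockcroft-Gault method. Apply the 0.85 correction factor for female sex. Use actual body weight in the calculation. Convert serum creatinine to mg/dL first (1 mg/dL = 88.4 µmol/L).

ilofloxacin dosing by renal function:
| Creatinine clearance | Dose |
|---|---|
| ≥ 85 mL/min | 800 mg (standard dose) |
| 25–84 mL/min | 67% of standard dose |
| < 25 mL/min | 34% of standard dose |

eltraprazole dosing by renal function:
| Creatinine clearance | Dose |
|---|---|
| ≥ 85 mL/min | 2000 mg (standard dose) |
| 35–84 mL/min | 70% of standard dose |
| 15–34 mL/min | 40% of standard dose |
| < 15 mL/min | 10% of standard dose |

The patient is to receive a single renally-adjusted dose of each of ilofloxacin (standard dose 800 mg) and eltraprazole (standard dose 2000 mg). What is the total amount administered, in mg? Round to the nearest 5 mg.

SCr = 345 / 88.4 = 3.903 mg/dL
CrCl = (140 − 42) × 77 / (72 × 3.903) × 0.85 = 7546.0 / 281.02 × 0.85 ≈ 22.8 mL/min
CrCl ≈ 23 mL/min.
ilofloxacin: < 25 mL/min → 34% of 800 mg = 272 mg.
eltraprazole: 15–34 mL/min → 40% of 2000 mg = 800 mg.
Total = 272 + 800 = 1072 mg.

1070 mg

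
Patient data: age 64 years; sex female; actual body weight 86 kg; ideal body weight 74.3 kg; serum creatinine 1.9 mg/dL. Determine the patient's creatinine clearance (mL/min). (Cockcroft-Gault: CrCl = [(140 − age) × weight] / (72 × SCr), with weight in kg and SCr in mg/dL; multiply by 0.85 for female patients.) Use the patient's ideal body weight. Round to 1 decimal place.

CrCl = (140 − 64) × 74.3 / (72 × 1.9) × 0.85 = 5646.8 / 136.80 × 0.85 ≈ 35.1 mL/min

35.1 mL/min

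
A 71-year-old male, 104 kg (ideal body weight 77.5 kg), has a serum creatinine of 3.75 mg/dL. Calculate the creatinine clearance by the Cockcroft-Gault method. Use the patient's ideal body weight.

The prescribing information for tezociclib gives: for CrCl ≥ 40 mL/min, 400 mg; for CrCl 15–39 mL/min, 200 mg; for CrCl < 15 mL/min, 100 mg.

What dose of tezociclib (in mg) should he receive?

200 mg

CrCl = (140 − 71) × 77.5 / (72 × 3.75) = 5347.5 / 270.00 ≈ 19.8 mL/min
CrCl ≈ 20 mL/min → bracket 15–39 mL/min.
Dose for this bracket: 200 mg.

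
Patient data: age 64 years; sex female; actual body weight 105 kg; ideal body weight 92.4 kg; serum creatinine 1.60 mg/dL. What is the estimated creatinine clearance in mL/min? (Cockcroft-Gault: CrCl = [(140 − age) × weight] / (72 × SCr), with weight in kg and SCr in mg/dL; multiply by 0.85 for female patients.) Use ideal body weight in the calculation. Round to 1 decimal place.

CrCl = (140 − 64) × 92.4 / (72 × 1.6) × 0.85 = 7022.4 / 115.20 × 0.85 ≈ 51.8 mL/min

51.8 mL/min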